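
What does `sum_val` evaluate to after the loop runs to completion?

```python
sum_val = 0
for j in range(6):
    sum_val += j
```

Let's trace through this code step by step.

Initialize: sum_val = 0
Entering loop: for j in range(6):
After iteration 1: j = 0, sum_val = 0
After iteration 2: j = 1, sum_val = 1
After iteration 3: j = 2, sum_val = 3
After iteration 4: j = 3, sum_val = 6
After iteration 5: j = 4, sum_val = 10
After iteration 6: j = 5, sum_val = 15
Loop ends.

Final answer: 15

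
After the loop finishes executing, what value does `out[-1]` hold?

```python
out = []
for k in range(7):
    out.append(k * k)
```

Let's trace through this code step by step.

Initialize: out = []
Entering loop: for k in range(7):
After iteration 1: k = 0, out = [0]
After iteration 2: k = 1, out = [0, 1]
After iteration 3: k = 2, out = [0, 1, 4]
After iteration 4: k = 3, out = [0, 1, 4, 9]
After iteration 5: k = 4, out = [0, 1, 4, 9, 16]
After iteration 6: k = 5, out = [0, 1, 4, 9, 16, 25]
After iteration 7: k = 6, out = [0, 1, 4, 9, 16, 25, 36]
Loop ends.
out[-1] = 36

Final answer: 36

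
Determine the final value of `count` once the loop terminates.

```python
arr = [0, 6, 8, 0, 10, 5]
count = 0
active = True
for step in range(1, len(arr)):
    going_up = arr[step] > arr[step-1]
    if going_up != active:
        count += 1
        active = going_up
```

Let's trace through this code step by step.

Initialize: arr = [0, 6, 8, 0, 10, 5]
Initialize: count = 0
Initialize: active = True
Entering loop: for step in range(1, len(arr)):
After iteration 1: step = 1, count = 0, active = True, going_up = True
After iteration 2: step = 2, count = 0, active = True, going_up = True
After iteration 3: step = 3, count = 1, active = False, going_up = False
After iteration 4: step = 4, count = 2, active = True, going_up = True
After iteration 5: step = 5, count = 3, active = False, going_up = False
Loop ends.

Final answer: 3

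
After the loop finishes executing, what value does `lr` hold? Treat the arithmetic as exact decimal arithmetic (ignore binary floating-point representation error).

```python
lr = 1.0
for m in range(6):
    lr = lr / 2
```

Let's trace through this code step by step.

Initialize: lr = 1.0
Entering loop: for m in range(6):
After iteration 1: m = 0, lr = 0.5
After iteration 2: m = 1, lr = 0.25
After iteration 3: m = 2, lr = 0.125
After iteration 4: m = 3, lr = 0.0625
After iteration 5: m = 4, lr = 0.03125
After iteration 6: m = 5, lr = 0.015625
Loop ends.

Final answer: 0.015625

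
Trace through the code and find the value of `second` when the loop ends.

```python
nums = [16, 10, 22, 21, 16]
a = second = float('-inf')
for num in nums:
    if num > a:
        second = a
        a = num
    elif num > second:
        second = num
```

Let's trace through this code step by step.

Initialize: nums = [16, 10, 22, 21, 16]
Initialize: a = -inf
Initialize: second = -inf
Entering loop: for num in nums:
After iteration 1: num = 16, a = 16, second = -inf
After iteration 2: num = 10, a = 16, second = 10
After iteration 3: num = 22, a = 22, second = 16
After iteration 4: num = 21, a = 22, second = 21
After iteration 5: num = 16, a = 22, second = 21
Loop ends.

Final answer: 21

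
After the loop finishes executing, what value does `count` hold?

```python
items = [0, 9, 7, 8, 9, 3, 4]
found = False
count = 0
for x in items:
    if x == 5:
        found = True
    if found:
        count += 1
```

Let's trace through this code step by step.

Initialize: items = [0, 9, 7, 8, 9, 3, 4]
Initialize: found = False
Initialize: count = 0
Entering loop: for x in items:
After iteration 1: x = 0, count = 0
After iteration 2: x = 9, count = 0
After iteration 3: x = 7, count = 0
After iteration 4: x = 8, count = 0
After iteration 5: x = 9, count = 0
After iteration 6: x = 3, count = 0
After iteration 7: x = 4, count = 0
Loop ends.

Final answer: 0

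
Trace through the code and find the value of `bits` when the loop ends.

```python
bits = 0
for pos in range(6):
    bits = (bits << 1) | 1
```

Let's trace through this code step by step.

Initialize: bits = 0
Entering loop: for pos in range(6):
After iteration 1: pos = 0, bits = 1
After iteration 2: pos = 1, bits = 3
After iteration 3: pos = 2, bits = 7
After iteration 4: pos = 3, bits = 15
After iteration 5: pos = 4, bits = 31
After iteration 6: pos = 5, bits = 63
Loop ends.

Final answer: 63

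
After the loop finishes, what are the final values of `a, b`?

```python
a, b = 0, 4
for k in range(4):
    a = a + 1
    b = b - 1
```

Let's trace through this code step by step.

Initialize: a = 0
Initialize: b = 4
Entering loop: for k in range(4):
After iteration 1: k = 0, a = 1, b = 3
After iteration 2: k = 1, a = 2, b = 2
After iteration 3: k = 2, a = 3, b = 1
After iteration 4: k = 3, a = 4, b = 0
Loop ends.

Final answer: 4, 0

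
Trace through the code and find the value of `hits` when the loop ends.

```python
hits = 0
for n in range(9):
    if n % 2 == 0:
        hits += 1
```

Let's trace through this code step by step.

Initialize: hits = 0
Entering loop: for n in range(9):
After iteration 1: n = 0, hits = 1
After iteration 2: n = 1, hits = 1
After iteration 3: n = 2, hits = 2
After iteration 4: n = 3, hits = 2
After iteration 5: n = 4, hits = 3
After iteration 6: n = 5, hits = 3
After iteration 7: n = 6, hits = 4
After iteration 8: n = 7, hits = 4
After iteration 9: n = 8, hits = 5
Loop ends.

Final answer: 5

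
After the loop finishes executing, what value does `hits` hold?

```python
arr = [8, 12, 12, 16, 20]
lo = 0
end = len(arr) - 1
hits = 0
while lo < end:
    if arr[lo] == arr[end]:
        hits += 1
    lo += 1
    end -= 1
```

Let's trace through this code step by step.

Initialize: arr = [8, 12, 12, 16, 20]
Initialize: lo = 0
Initialize: end = 4
Initialize: hits = 0
Entering loop: while lo < end:
After iteration 1: lo = 1, end = 3, hits = 0
After iteration 2: lo = 2, end = 2, hits = 0
Loop ends.

Final answer: 0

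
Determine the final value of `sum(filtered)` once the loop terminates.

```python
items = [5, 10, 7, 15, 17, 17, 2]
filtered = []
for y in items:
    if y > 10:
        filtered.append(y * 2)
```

Let's trace through this code step by step.

Initialize: items = [5, 10, 7, 15, 17, 17, 2]
Initialize: filtered = []
Entering loop: for y in items:
After iteration 1: y = 5, filtered = []
After iteration 2: y = 10, filtered = []
After iteration 3: y = 7, filtered = []
After iteration 4: y = 15, filtered = [30]
After iteration 5: y = 17, filtered = [30, 34]
After iteration 6: y = 17, filtered = [30, 34, 34]
After iteration 7: y = 2, filtered = [30, 34, 34]
Loop ends.
sum(filtered) = 98

Final answer: 98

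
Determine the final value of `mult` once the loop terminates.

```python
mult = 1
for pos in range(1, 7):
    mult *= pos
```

Let's trace through this code step by step.

Initialize: mult = 1
Entering loop: for pos in range(1, 7):
After iteration 1: pos = 1, mult = 1
After iteration 2: pos = 2, mult = 2
After iteration 3: pos = 3, mult = 6
After iteration 4: pos = 4, mult = 24
After iteration 5: pos = 5, mult = 120
After iteration 6: pos = 6, mult = 720
Loop ends.

Final answer: 720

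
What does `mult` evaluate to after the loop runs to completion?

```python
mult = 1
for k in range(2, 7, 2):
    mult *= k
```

Let's trace through this code step by step.

Initialize: mult = 1
Entering loop: for k in range(2, 7, 2):
After iteration 1: k = 2, mult = 2
After iteration 2: k = 4, mult = 8
After iteration 3: k = 6, mult = 48
Loop ends.

Final answer: 48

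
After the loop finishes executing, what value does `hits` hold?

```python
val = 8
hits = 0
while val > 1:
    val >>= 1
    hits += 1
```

Let's trace through this code step by step.

Initialize: val = 8
Initialize: hits = 0
Entering loop: while val > 1:
After iteration 1: val = 4, hits = 1
After iteration 2: val = 2, hits = 2
After iteration 3: val = 1, hits = 3
Loop ends.

Final answer: 3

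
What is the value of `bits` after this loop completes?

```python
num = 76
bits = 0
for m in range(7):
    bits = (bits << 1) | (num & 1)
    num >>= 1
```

Let's trace through this code step by step.

Initialize: num = 76
Initialize: bits = 0
Entering loop: for m in range(7):
After iteration 1: m = 0, num = 38, bits = 0
After iteration 2: m = 1, num = 19, bits = 0
After iteration 3: m = 2, num = 9, bits = 1
After iteration 4: m = 3, num = 4, bits = 3
After iteration 5: m = 4, num = 2, bits = 6
After iteration 6: m = 5, num = 1, bits = 12
After iteration 7: m = 6, num = 0, bits = 25
Loop ends.

Final answer: 25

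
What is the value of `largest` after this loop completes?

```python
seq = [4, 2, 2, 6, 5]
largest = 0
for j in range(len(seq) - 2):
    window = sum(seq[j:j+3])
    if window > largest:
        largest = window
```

Let's trace through this code step by step.

Initialize: seq = [4, 2, 2, 6, 5]
Initialize: largest = 0
Entering loop: for j in range(len(seq) - 2):
After iteration 1: j = 0, largest = 8, window = 8
After iteration 2: j = 1, largest = 10, window = 10
After iteration 3: j = 2, largest = 13, window = 13
Loop ends.

Final answer: 13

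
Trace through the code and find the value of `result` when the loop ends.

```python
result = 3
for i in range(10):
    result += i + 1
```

Let's trace through this code step by step.

Initialize: result = 3
Entering loop: for i in range(10):
After iteration 1: i = 0, result = 4
After iteration 2: i = 1, result = 6
After iteration 3: i = 2, result = 9
After iteration 4: i = 3, result = 13
After iteration 5: i = 4, result = 18
After iteration 6: i = 5, result = 24
After iteration 7: i = 6, result = 31
After iteration 8: i = 7, result = 39
After iteration 9: i = 8, result = 48
After iteration 10: i = 9, result = 58
Loop ends.

Final answer: 58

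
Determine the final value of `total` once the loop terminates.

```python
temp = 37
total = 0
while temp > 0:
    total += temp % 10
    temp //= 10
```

Let's trace through this code step by step.

Initialize: temp = 37
Initialize: total = 0
Entering loop: while temp > 0:
After iteration 1: temp = 3, total = 7
After iteration 2: temp = 0, total = 10
Loop ends.

Final answer: 10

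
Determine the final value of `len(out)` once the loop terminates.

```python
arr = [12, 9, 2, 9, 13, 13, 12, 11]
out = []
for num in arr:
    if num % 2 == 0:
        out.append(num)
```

Let's trace through this code step by step.

Initialize: arr = [12, 9, 2, 9, 13, 13, 12, 11]
Initialize: out = []
Entering loop: for num in arr:
After iteration 1: num = 12, out = [12]
After iteration 2: num = 9, out = [12]
After iteration 3: num = 2, out = [12, 2]
After iteration 4: num = 9, out = [12, 2]
After iteration 5: num = 13, out = [12, 2]
After iteration 6: num = 13, out = [12, 2]
After iteration 7: num = 12, out = [12, 2, 12]
After iteration 8: num = 11, out = [12, 2, 12]
Loop ends.
len(out) = 3

Final answer: 3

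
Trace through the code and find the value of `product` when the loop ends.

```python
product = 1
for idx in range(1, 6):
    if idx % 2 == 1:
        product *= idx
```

Let's trace through this code step by step.

Initialize: product = 1
Entering loop: for idx in range(1, 6):
After iteration 1: idx = 1, product = 1
After iteration 2: idx = 2, product = 1
After iteration 3: idx = 3, product = 3
After iteration 4: idx = 4, product = 3
After iteration 5: idx = 5, product = 15
Loop ends.

Final answer: 15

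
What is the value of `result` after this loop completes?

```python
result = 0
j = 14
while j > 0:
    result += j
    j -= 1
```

Let's trace through this code step by step.

Initialize: result = 0
Initialize: j = 14
Entering loop: while j > 0:
After iteration 1: result = 14, j = 13
After iteration 2: result = 27, j = 12
After iteration 3: result = 39, j = 11
After iteration 4: result = 50, j = 10
After iteration 5: result = 60, j = 9
After iteration 6: result = 69, j = 8
After iteration 7: result = 77, j = 7
After iteration 8: result = 84, j = 6
After iteration 9: result = 90, j = 5
After iteration 10: result = 95, j = 4
After iteration 11: result = 99, j = 3
After iteration 12: result = 102, j = 2
After iteration 13: result = 104, j = 1
After iteration 14: result = 105, j = 0
Loop ends.

Final answer: 105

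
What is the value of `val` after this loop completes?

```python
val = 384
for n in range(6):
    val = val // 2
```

Let's trace through this code step by step.

Initialize: val = 384
Entering loop: for n in range(6):
After iteration 1: n = 0, val = 192
After iteration 2: n = 1, val = 96
After iteration 3: n = 2, val = 48
After iteration 4: n = 3, val = 24
After iteration 5: n = 4, val = 12
After iteration 6: n = 5, val = 6
Loop ends.

Final answer: 6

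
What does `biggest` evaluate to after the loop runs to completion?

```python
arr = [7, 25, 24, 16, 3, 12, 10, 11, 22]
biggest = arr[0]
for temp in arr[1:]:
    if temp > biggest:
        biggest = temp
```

Let's trace through this code step by step.

Initialize: arr = [7, 25, 24, 16, 3, 12, 10, 11, 22]
Initialize: biggest = 7
Entering loop: for temp in arr[1:]:
After iteration 1: temp = 25, biggest = 25
After iteration 2: temp = 24, biggest = 25
After iteration 3: temp = 16, biggest = 25
After iteration 4: temp = 3, biggest = 25
After iteration 5: temp = 12, biggest = 25
After iteration 6: temp = 10, biggest = 25
After iteration 7: temp = 11, biggest = 25
After iteration 8: temp = 22, biggest = 25
Loop ends.

Final answer: 25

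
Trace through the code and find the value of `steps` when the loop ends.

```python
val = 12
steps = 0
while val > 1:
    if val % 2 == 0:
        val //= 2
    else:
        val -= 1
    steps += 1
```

Let's trace through this code step by step.

Initialize: val = 12
Initialize: steps = 0
Entering loop: while val > 1:
After iteration 1: val = 6, steps = 1
After iteration 2: val = 3, steps = 2
After iteration 3: val = 2, steps = 3
After iteration 4: val = 1, steps = 4
Loop ends.

Final answer: 4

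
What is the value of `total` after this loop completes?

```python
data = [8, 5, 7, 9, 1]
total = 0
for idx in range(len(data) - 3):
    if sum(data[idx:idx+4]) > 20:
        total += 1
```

Let's trace through this code step by step.

Initialize: data = [8, 5, 7, 9, 1]
Initialize: total = 0
Entering loop: for idx in range(len(data) - 3):
After iteration 1: idx = 0, total = 1
After iteration 2: idx = 1, total = 2
Loop ends.

Final answer: 2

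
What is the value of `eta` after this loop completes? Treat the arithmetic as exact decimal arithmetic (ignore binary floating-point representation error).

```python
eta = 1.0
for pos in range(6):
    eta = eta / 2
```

Let's trace through this code step by step.

Initialize: eta = 1.0
Entering loop: for pos in range(6):
After iteration 1: pos = 0, eta = 0.5
After iteration 2: pos = 1, eta = 0.25
After iteration 3: pos = 2, eta = 0.125
After iteration 4: pos = 3, eta = 0.0625
After iteration 5: pos = 4, eta = 0.03125
After iteration 6: pos = 5, eta = 0.015625
Loop ends.

Final answer: 0.015625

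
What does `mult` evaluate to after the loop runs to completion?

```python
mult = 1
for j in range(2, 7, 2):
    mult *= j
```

Let's trace through this code step by step.

Initialize: mult = 1
Entering loop: for j in range(2, 7, 2):
After iteration 1: j = 2, mult = 2
After iteration 2: j = 4, mult = 8
After iteration 3: j = 6, mult = 48
Loop ends.

Final answer: 48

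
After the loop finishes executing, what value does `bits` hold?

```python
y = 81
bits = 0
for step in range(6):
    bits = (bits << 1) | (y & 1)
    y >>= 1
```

Let's trace through this code step by step.

Initialize: y = 81
Initialize: bits = 0
Entering loop: for step in range(6):
After iteration 1: step = 0, y = 40, bits = 1
After iteration 2: step = 1, y = 20, bits = 2
After iteration 3: step = 2, y = 10, bits = 4
After iteration 4: step = 3, y = 5, bits = 8
After iteration 5: step = 4, y = 2, bits = 17
After iteration 6: step = 5, y = 1, bits = 34
Loop ends.

Final answer: 34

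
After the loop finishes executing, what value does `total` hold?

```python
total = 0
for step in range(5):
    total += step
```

Let's trace through this code step by step.

Initialize: total = 0
Entering loop: for step in range(5):
After iteration 1: step = 0, total = 0
After iteration 2: step = 1, total = 1
After iteration 3: step = 2, total = 3
After iteration 4: step = 3, total = 6
After iteration 5: step = 4, total = 10
Loop ends.

Final answer: 10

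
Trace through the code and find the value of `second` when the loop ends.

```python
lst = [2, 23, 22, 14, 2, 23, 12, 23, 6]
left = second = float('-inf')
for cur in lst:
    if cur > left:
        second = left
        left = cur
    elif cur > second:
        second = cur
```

Let's trace through this code step by step.

Initialize: lst = [2, 23, 22, 14, 2, 23, 12, 23, 6]
Initialize: left = -inf
Initialize: second = -inf
Entering loop: for cur in lst:
After iteration 1: cur = 2, left = 2, second = -inf
After iteration 2: cur = 23, left = 23, second = 2
After iteration 3: cur = 22, left = 23, second = 22
After iteration 4: cur = 14, left = 23, second = 22
After iteration 5: cur = 2, left = 23, second = 22
After iteration 6: cur = 23, left = 23, second = 23
After iteration 7: cur = 12, left = 23, second = 23
After iteration 8: cur = 23, left = 23, second = 23
After iteration 9: cur = 6, left = 23, second = 23
Loop ends.

Final answer: 23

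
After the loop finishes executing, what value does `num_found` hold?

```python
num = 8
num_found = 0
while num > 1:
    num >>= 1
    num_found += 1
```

Let's trace through this code step by step.

Initialize: num = 8
Initialize: num_found = 0
Entering loop: while num > 1:
After iteration 1: num = 4, num_found = 1
After iteration 2: num = 2, num_found = 2
After iteration 3: num = 1, num_found = 3
Loop ends.

Final answer: 3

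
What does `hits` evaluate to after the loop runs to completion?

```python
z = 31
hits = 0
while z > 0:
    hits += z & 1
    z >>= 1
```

Let's trace through this code step by step.

Initialize: z = 31
Initialize: hits = 0
Entering loop: while z > 0:
After iteration 1: z = 15, hits = 1
After iteration 2: z = 7, hits = 2
After iteration 3: z = 3, hits = 3
After iteration 4: z = 1, hits = 4
After iteration 5: z = 0, hits = 5
Loop ends.

Final answer: 5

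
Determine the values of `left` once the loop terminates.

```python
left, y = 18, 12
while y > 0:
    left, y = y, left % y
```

Let's trace through this code step by step.

Initialize: left = 18
Initialize: y = 12
Entering loop: while y > 0:
After iteration 1: left = 12, y = 6
After iteration 2: left = 6, y = 0
Loop ends.

Final answer: 6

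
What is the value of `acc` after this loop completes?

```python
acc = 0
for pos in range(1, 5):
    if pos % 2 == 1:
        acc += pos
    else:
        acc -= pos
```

Let's trace through this code step by step.

Initialize: acc = 0
Entering loop: for pos in range(1, 5):
After iteration 1: pos = 1, acc = 1
After iteration 2: pos = 2, acc = -1
After iteration 3: pos = 3, acc = 2
After iteration 4: pos = 4, acc = -2
Loop ends.

Final answer: -2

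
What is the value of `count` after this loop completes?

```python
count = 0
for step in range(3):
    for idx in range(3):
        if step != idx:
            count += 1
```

Let's trace through this code step by step.

Initialize: count = 0
Entering loop: for step in range(3):
After iteration 1: step = 0, count = 2
After iteration 2: step = 1, count = 4
After iteration 3: step = 2, count = 6
Loop ends.

Final answer: 6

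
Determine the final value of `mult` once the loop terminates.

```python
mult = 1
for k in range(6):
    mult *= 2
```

Let's trace through this code step by step.

Initialize: mult = 1
Entering loop: for k in range(6):
After iteration 1: k = 0, mult = 2
After iteration 2: k = 1, mult = 4
After iteration 3: k = 2, mult = 8
After iteration 4: k = 3, mult = 16
After iteration 5: k = 4, mult = 32
After iteration 6: k = 5, mult = 64
Loop ends.

Final answer: 64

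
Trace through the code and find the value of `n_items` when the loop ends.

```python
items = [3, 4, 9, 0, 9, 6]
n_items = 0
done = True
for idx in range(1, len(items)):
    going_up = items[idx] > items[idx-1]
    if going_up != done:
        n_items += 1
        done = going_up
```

Let's trace through this code step by step.

Initialize: items = [3, 4, 9, 0, 9, 6]
Initialize: n_items = 0
Initialize: done = True
Entering loop: for idx in range(1, len(items)):
After iteration 1: idx = 1, n_items = 0, done = True, going_up = True
After iteration 2: idx = 2, n_items = 0, done = True, going_up = True
After iteration 3: idx = 3, n_items = 1, done = False, going_up = False
After iteration 4: idx = 4, n_items = 2, done = True, going_up = True
After iteration 5: idx = 5, n_items = 3, done = False, going_up = False
Loop ends.

Final answer: 3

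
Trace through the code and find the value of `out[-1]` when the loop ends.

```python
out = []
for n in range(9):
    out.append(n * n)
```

Let's trace through this code step by step.

Initialize: out = []
Entering loop: for n in range(9):
After iteration 1: n = 0, out = [0]
After iteration 2: n = 1, out = [0, 1]
After iteration 3: n = 2, out = [0, 1, 4]
After iteration 4: n = 3, out = [0, 1, 4, 9]
After iteration 5: n = 4, out = [0, 1, 4, 9, 16]
After iteration 6: n = 5, out = [0, 1, 4, 9, 16, 25]
After iteration 7: n = 6, out = [0, 1, 4, 9, 16, 25, 36]
After iteration 8: n = 7, out = [0, 1, 4, 9, 16, 25, 36, 49]
After iteration 9: n = 8, out = [0, 1, 4, 9, 16, 25, 36, 49, 64]
Loop ends.
out[-1] = 64

Final answer: 64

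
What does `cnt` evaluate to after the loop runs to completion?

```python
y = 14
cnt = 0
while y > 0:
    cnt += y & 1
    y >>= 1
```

Let's trace through this code step by step.

Initialize: y = 14
Initialize: cnt = 0
Entering loop: while y > 0:
After iteration 1: y = 7, cnt = 0
After iteration 2: y = 3, cnt = 1
After iteration 3: y = 1, cnt = 2
After iteration 4: y = 0, cnt = 3
Loop ends.

Final answer: 3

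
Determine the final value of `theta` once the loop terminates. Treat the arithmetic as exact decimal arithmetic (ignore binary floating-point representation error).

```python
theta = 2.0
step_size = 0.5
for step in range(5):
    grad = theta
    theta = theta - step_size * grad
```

Let's trace through this code step by step.

Initialize: theta = 2.0
Initialize: step_size = 0.5
Entering loop: for step in range(5):
After iteration 1: step = 0, theta = 1.0, grad = 2.0
After iteration 2: step = 1, theta = 0.5, grad = 1.0
After iteration 3: step = 2, theta = 0.25, grad = 0.5
After iteration 4: step = 3, theta = 0.125, grad = 0.25
After iteration 5: step = 4, theta = 0.0625, grad = 0.125
Loop ends.

Final answer: 0.0625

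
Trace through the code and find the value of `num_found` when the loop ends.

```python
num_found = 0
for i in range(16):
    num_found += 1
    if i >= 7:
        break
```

Let's trace through this code step by step.

Initialize: num_found = 0
Entering loop: for i in range(16):
After iteration 1: i = 0, num_found = 1
After iteration 2: i = 1, num_found = 2
After iteration 3: i = 2, num_found = 3
After iteration 4: i = 3, num_found = 4
After iteration 5: i = 4, num_found = 5
After iteration 6: i = 5, num_found = 6
After iteration 7: i = 6, num_found = 7
After iteration 8: i = 7, num_found = 8
Loop ends.

Final answer: 8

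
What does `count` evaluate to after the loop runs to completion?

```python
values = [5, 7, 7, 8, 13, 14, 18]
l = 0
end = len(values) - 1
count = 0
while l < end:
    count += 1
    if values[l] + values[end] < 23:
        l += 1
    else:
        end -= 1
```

Let's trace through this code step by step.

Initialize: values = [5, 7, 7, 8, 13, 14, 18]
Initialize: l = 0
Initialize: end = 6
Initialize: count = 0
Entering loop: while l < end:
After iteration 1: l = 0, end = 5, count = 1
After iteration 2: l = 1, end = 5, count = 2
After iteration 3: l = 2, end = 5, count = 3
After iteration 4: l = 3, end = 5, count = 4
After iteration 5: l = 4, end = 5, count = 5
After iteration 6: l = 4, end = 4, count = 6
Loop ends.

Final answer: 6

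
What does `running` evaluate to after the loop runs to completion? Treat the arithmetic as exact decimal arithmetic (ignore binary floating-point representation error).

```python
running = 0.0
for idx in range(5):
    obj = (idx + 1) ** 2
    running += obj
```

Let's trace through this code step by step.

Initialize: running = 0.0
Entering loop: for idx in range(5):
After iteration 1: idx = 0, running = 1.0, obj = 1
After iteration 2: idx = 1, running = 5.0, obj = 4
After iteration 3: idx = 2, running = 14.0, obj = 9
After iteration 4: idx = 3, running = 30.0, obj = 16
After iteration 5: idx = 4, running = 55.0, obj = 25
Loop ends.

Final answer: 55.0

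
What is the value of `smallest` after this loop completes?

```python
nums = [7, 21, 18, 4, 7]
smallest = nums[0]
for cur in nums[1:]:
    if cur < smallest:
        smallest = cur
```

Let's trace through this code step by step.

Initialize: nums = [7, 21, 18, 4, 7]
Initialize: smallest = 7
Entering loop: for cur in nums[1:]:
After iteration 1: cur = 21, smallest = 7
After iteration 2: cur = 18, smallest = 7
After iteration 3: cur = 4, smallest = 4
After iteration 4: cur = 7, smallest = 4
Loop ends.

Final answer: 4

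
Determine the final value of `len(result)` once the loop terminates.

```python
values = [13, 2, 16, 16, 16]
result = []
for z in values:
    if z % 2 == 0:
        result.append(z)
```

Let's trace through this code step by step.

Initialize: values = [13, 2, 16, 16, 16]
Initialize: result = []
Entering loop: for z in values:
After iteration 1: z = 13, result = []
After iteration 2: z = 2, result = [2]
After iteration 3: z = 16, result = [2, 16]
After iteration 4: z = 16, result = [2, 16, 16]
After iteration 5: z = 16, result = [2, 16, 16, 16]
Loop ends.
len(result) = 4

Final answer: 4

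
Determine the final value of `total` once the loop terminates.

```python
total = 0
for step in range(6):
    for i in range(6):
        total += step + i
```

Let's trace through this code step by step.

Initialize: total = 0
Entering loop: for step in range(6):
After iteration 1: step = 0, total = 15
After iteration 2: step = 1, total = 36
After iteration 3: step = 2, total = 63
After iteration 4: step = 3, total = 96
After iteration 5: step = 4, total = 135
After iteration 6: step = 5, total = 180
Loop ends.

Final answer: 180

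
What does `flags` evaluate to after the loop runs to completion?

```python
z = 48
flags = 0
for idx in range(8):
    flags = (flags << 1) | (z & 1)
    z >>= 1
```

Let's trace through this code step by step.

Initialize: z = 48
Initialize: flags = 0
Entering loop: for idx in range(8):
After iteration 1: idx = 0, z = 24, flags = 0
After iteration 2: idx = 1, z = 12, flags = 0
After iteration 3: idx = 2, z = 6, flags = 0
After iteration 4: idx = 3, z = 3, flags = 0
After iteration 5: idx = 4, z = 1, flags = 1
After iteration 6: idx = 5, z = 0, flags = 3
After iteration 7: idx = 6, z = 0, flags = 6
After iteration 8: idx = 7, z = 0, flags = 12
Loop ends.

Final answer: 12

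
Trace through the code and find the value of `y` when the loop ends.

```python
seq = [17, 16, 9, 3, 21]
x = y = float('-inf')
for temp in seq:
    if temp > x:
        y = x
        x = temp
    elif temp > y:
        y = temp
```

Let's trace through this code step by step.

Initialize: seq = [17, 16, 9, 3, 21]
Initialize: x = -inf
Initialize: y = -inf
Entering loop: for temp in seq:
After iteration 1: temp = 17, x = 17, y = -inf
After iteration 2: temp = 16, x = 17, y = 16
After iteration 3: temp = 9, x = 17, y = 16
After iteration 4: temp = 3, x = 17, y = 16
After iteration 5: temp = 21, x = 21, y = 17
Loop ends.

Final answer: 17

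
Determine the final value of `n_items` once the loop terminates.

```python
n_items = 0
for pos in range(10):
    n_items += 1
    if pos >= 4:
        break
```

Let's trace through this code step by step.

Initialize: n_items = 0
Entering loop: for pos in range(10):
After iteration 1: pos = 0, n_items = 1
After iteration 2: pos = 1, n_items = 2
After iteration 3: pos = 2, n_items = 3
After iteration 4: pos = 3, n_items = 4
After iteration 5: pos = 4, n_items = 5
Loop ends.

Final answer: 5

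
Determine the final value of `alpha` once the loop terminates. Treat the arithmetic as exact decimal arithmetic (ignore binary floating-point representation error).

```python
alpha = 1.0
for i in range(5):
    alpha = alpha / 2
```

Let's trace through this code step by step.

Initialize: alpha = 1.0
Entering loop: for i in range(5):
After iteration 1: i = 0, alpha = 0.5
After iteration 2: i = 1, alpha = 0.25
After iteration 3: i = 2, alpha = 0.125
After iteration 4: i = 3, alpha = 0.0625
After iteration 5: i = 4, alpha = 0.03125
Loop ends.

Final answer: 0.03125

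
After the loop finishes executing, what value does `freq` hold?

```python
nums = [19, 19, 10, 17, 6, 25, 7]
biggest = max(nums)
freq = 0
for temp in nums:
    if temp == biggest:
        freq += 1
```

Let's trace through this code step by step.

Initialize: nums = [19, 19, 10, 17, 6, 25, 7]
Initialize: biggest = 25
Initialize: freq = 0
Entering loop: for temp in nums:
After iteration 1: temp = 19, freq = 0
After iteration 2: temp = 19, freq = 0
After iteration 3: temp = 10, freq = 0
After iteration 4: temp = 17, freq = 0
After iteration 5: temp = 6, freq = 0
After iteration 6: temp = 25, freq = 1
After iteration 7: temp = 7, freq = 1
Loop ends.

Final answer: 1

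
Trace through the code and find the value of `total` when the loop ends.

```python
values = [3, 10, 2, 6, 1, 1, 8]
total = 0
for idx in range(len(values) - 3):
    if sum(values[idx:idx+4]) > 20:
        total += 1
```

Let's trace through this code step by step.

Initialize: values = [3, 10, 2, 6, 1, 1, 8]
Initialize: total = 0
Entering loop: for idx in range(len(values) - 3):
After iteration 1: idx = 0, total = 1
After iteration 2: idx = 1, total = 1
After iteration 3: idx = 2, total = 1
After iteration 4: idx = 3, total = 1
Loop ends.

Final answer: 1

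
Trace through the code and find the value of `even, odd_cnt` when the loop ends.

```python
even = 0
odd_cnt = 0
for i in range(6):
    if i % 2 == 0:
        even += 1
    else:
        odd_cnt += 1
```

Let's trace through this code step by step.

Initialize: even = 0
Initialize: odd_cnt = 0
Entering loop: for i in range(6):
After iteration 1: i = 0, even = 1, odd_cnt = 0
After iteration 2: i = 1, even = 1, odd_cnt = 1
After iteration 3: i = 2, even = 2, odd_cnt = 1
After iteration 4: i = 3, even = 2, odd_cnt = 2
After iteration 5: i = 4, even = 3, odd_cnt = 2
After iteration 6: i = 5, even = 3, odd_cnt = 3
Loop ends.

Final answer: 3, 3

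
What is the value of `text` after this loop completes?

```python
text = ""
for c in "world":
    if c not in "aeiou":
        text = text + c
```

Let's trace through this code step by step.

Initialize: text = ''
Entering loop: for c in "world":
After iteration 1: c = 'w', text = 'w'
After iteration 2: c = 'o', text = 'w'
After iteration 3: c = 'r', text = 'wr'
After iteration 4: c = 'l', text = 'wrl'
After iteration 5: c = 'd', text = 'wrld'
Loop ends.

Final answer: 'wrld'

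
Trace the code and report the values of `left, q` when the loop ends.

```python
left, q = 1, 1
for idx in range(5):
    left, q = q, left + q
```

Let's trace through this code step by step.

Initialize: left = 1
Initialize: q = 1
Entering loop: for idx in range(5):
After iteration 1: idx = 0, left = 1, q = 2
After iteration 2: idx = 1, left = 2, q = 3
After iteration 3: idx = 2, left = 3, q = 5
After iteration 4: idx = 3, left = 5, q = 8
After iteration 5: idx = 4, left = 8, q = 13
Loop ends.

Final answer: 8, 13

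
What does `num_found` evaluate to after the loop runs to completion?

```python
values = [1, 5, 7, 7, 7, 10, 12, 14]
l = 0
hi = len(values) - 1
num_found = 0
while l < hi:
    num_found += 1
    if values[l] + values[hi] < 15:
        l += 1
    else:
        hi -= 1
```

Let's trace through this code step by step.

Initialize: values = [1, 5, 7, 7, 7, 10, 12, 14]
Initialize: l = 0
Initialize: hi = 7
Initialize: num_found = 0
Entering loop: while l < hi:
After iteration 1: l = 0, hi = 6, num_found = 1
After iteration 2: l = 1, hi = 6, num_found = 2
After iteration 3: l = 1, hi = 5, num_found = 3
After iteration 4: l = 1, hi = 4, num_found = 4
After iteration 5: l = 2, hi = 4, num_found = 5
After iteration 6: l = 3, hi = 4, num_found = 6
After iteration 7: l = 4, hi = 4, num_found = 7
Loop ends.

Final answer: 7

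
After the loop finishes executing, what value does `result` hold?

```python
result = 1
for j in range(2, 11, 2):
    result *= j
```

Let's trace through this code step by step.

Initialize: result = 1
Entering loop: for j in range(2, 11, 2):
After iteration 1: j = 2, result = 2
After iteration 2: j = 4, result = 8
After iteration 3: j = 6, result = 48
After iteration 4: j = 8, result = 384
After iteration 5: j = 10, result = 3840
Loop ends.

Final answer: 3840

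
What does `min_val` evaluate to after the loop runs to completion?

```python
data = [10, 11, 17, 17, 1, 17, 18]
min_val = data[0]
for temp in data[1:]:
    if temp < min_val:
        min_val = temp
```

Let's trace through this code step by step.

Initialize: data = [10, 11, 17, 17, 1, 17, 18]
Initialize: min_val = 10
Entering loop: for temp in data[1:]:
After iteration 1: temp = 11, min_val = 10
After iteration 2: temp = 17, min_val = 10
After iteration 3: temp = 17, min_val = 10
After iteration 4: temp = 1, min_val = 1
After iteration 5: temp = 17, min_val = 1
After iteration 6: temp = 18, min_val = 1
Loop ends.

Final answer: 1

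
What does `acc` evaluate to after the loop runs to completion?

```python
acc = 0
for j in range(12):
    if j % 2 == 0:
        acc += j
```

Let's trace through this code step by step.

Initialize: acc = 0
Entering loop: for j in range(12):
After iteration 1: j = 0, acc = 0
After iteration 2: j = 1, acc = 0
After iteration 3: j = 2, acc = 2
After iteration 4: j = 3, acc = 2
After iteration 5: j = 4, acc = 6
After iteration 6: j = 5, acc = 6
After iteration 7: j = 6, acc = 12
After iteration 8: j = 7, acc = 12
After iteration 9: j = 8, acc = 20
After iteration 10: j = 9, acc = 20
After iteration 11: j = 10, acc = 30
After iteration 12: j = 11, acc = 30
Loop ends.

Final answer: 30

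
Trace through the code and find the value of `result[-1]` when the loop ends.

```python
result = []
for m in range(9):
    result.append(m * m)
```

Let's trace through this code step by step.

Initialize: result = []
Entering loop: for m in range(9):
After iteration 1: m = 0, result = [0]
After iteration 2: m = 1, result = [0, 1]
After iteration 3: m = 2, result = [0, 1, 4]
After iteration 4: m = 3, result = [0, 1, 4, 9]
After iteration 5: m = 4, result = [0, 1, 4, 9, 16]
After iteration 6: m = 5, result = [0, 1, 4, 9, 16, 25]
After iteration 7: m = 6, result = [0, 1, 4, 9, 16, 25, 36]
After iteration 8: m = 7, result = [0, 1, 4, 9, 16, 25, 36, 49]
After iteration 9: m = 8, result = [0, 1, 4, 9, 16, 25, 36, 49, 64]
Loop ends.
result[-1] = 64

Final answer: 64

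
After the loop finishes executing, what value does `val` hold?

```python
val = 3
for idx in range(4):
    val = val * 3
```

Let's trace through this code step by step.

Initialize: val = 3
Entering loop: for idx in range(4):
After iteration 1: idx = 0, val = 9
After iteration 2: idx = 1, val = 27
After iteration 3: idx = 2, val = 81
After iteration 4: idx = 3, val = 243
Loop ends.

Final answer: 243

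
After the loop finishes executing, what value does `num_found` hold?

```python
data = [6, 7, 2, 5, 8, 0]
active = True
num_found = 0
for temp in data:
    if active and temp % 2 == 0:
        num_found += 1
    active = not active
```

Let's trace through this code step by step.

Initialize: data = [6, 7, 2, 5, 8, 0]
Initialize: active = True
Initialize: num_found = 0
Entering loop: for temp in data:
After iteration 1: temp = 6, active = False, num_found = 1
After iteration 2: temp = 7, active = True, num_found = 1
After iteration 3: temp = 2, active = False, num_found = 2
After iteration 4: temp = 5, active = True, num_found = 2
After iteration 5: temp = 8, active = False, num_found = 3
After iteration 6: temp = 0, active = True, num_found = 3
Loop ends.

Final answer: 3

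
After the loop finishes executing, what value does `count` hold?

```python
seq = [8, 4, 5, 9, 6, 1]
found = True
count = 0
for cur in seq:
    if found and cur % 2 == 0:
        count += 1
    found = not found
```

Let's trace through this code step by step.

Initialize: seq = [8, 4, 5, 9, 6, 1]
Initialize: found = True
Initialize: count = 0
Entering loop: for cur in seq:
After iteration 1: cur = 8, found = False, count = 1
After iteration 2: cur = 4, found = True, count = 1
After iteration 3: cur = 5, found = False, count = 1
After iteration 4: cur = 9, found = True, count = 1
After iteration 5: cur = 6, found = False, count = 2
After iteration 6: cur = 1, found = True, count = 2
Loop ends.

Final answer: 2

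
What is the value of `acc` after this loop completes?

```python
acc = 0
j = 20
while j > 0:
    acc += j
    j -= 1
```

Let's trace through this code step by step.

Initialize: acc = 0
Initialize: j = 20
Entering loop: while j > 0:
After iteration 1: acc = 20, j = 19
After iteration 2: acc = 39, j = 18
After iteration 3: acc = 57, j = 17
After iteration 4: acc = 74, j = 16
After iteration 5: acc = 90, j = 15
After iteration 6: acc = 105, j = 14
After iteration 7: acc = 119, j = 13
After iteration 8: acc = 132, j = 12
After iteration 9: acc = 144, j = 11
After iteration 10: acc = 155, j = 10
After iteration 11: acc = 165, j = 9
After iteration 12: acc = 174, j = 8
After iteration 13: acc = 182, j = 7
After iteration 14: acc = 189, j = 6
After iteration 15: acc = 195, j = 5
After iteration 16: acc = 200, j = 4
After iteration 17: acc = 204, j = 3
After iteration 18: acc = 207, j = 2
After iteration 19: acc = 209, j = 1
After iteration 20: acc = 210, j = 0
Loop ends.

Final answer: 210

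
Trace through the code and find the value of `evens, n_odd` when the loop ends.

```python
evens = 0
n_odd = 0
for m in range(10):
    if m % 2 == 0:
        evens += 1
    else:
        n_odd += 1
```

Let's trace through this code step by step.

Initialize: evens = 0
Initialize: n_odd = 0
Entering loop: for m in range(10):
After iteration 1: m = 0, evens = 1, n_odd = 0
After iteration 2: m = 1, evens = 1, n_odd = 1
After iteration 3: m = 2, evens = 2, n_odd = 1
After iteration 4: m = 3, evens = 2, n_odd = 2
After iteration 5: m = 4, evens = 3, n_odd = 2
After iteration 6: m = 5, evens = 3, n_odd = 3
After iteration 7: m = 6, evens = 4, n_odd = 3
After iteration 8: m = 7, evens = 4, n_odd = 4
After iteration 9: m = 8, evens = 5, n_odd = 4
After iteration 10: m = 9, evens = 5, n_odd = 5
Loop ends.

Final answer: 5, 5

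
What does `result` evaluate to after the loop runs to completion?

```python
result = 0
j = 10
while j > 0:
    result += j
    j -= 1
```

Let's trace through this code step by step.

Initialize: result = 0
Initialize: j = 10
Entering loop: while j > 0:
After iteration 1: result = 10, j = 9
After iteration 2: result = 19, j = 8
After iteration 3: result = 27, j = 7
After iteration 4: result = 34, j = 6
After iteration 5: result = 40, j = 5
After iteration 6: result = 45, j = 4
After iteration 7: result = 49, j = 3
After iteration 8: result = 52, j = 2
After iteration 9: result = 54, j = 1
After iteration 10: result = 55, j = 0
Loop ends.

Final answer: 55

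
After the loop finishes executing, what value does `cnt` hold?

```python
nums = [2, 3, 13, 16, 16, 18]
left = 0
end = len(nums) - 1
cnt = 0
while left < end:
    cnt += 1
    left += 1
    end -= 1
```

Let's trace through this code step by step.

Initialize: nums = [2, 3, 13, 16, 16, 18]
Initialize: left = 0
Initialize: end = 5
Initialize: cnt = 0
Entering loop: while left < end:
After iteration 1: left = 1, end = 4, cnt = 1
After iteration 2: left = 2, end = 3, cnt = 2
After iteration 3: left = 3, end = 2, cnt = 3
Loop ends.

Final answer: 3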